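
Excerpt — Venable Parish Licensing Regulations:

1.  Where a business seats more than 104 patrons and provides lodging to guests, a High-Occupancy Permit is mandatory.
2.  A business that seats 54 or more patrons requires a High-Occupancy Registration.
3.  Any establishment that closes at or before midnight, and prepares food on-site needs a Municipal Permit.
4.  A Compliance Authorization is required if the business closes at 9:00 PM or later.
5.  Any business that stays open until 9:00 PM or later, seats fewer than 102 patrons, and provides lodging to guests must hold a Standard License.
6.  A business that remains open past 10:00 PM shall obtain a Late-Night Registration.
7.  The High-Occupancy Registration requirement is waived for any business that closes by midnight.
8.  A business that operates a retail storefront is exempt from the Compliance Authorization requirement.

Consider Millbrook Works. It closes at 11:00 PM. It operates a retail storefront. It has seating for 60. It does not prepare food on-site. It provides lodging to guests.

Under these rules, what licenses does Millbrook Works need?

1. seating 60 ≤ 104; provides lodging to guests → High-Occupancy Permit not required.
2. seating 60 ≥ 54 → High-Occupancy Registration required.
3. closes 11:00 PM, at/before midnight; does not prepare food on-site → Municipal Permit not required.
4. closes 11:00 PM, after 9:00 PM → Compliance Authorization required.
5. closes 11:00 PM, after 9:00 PM; seating 60 < 102; provides lodging to guests → Standard License required.
6. closes 11:00 PM, after 10:00 PM → Late-Night Registration required.
7. closes 11:00 PM, at/before midnight → exempt from High-Occupancy Registration.
8. operates a retail storefront → exempt from Compliance Authorization.

Late-Night Registration, Standard License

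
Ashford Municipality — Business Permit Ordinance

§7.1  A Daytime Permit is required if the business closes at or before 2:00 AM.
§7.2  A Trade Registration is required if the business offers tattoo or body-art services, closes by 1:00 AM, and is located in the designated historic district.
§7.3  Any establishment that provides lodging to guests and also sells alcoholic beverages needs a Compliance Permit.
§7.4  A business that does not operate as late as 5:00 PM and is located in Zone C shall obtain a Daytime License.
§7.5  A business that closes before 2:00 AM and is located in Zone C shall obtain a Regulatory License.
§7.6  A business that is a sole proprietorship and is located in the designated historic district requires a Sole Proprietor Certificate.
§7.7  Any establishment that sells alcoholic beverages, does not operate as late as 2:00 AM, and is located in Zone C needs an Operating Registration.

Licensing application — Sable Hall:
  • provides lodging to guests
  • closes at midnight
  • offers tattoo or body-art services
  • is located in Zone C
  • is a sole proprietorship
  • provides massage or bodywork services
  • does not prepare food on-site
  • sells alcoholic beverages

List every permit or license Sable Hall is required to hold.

Compliance Permit, Daytime Permit, Operating Registration, Regulatory License

§7.1 closes midnight, at/before 2:00 AM → Daytime Permit required.
§7.2 offers tattoo or body-art services; closes midnight, at/before 1:00 AM; is located in Zone C (not: is located in the designated historic district) → Trade Registration not required.
§7.3 provides lodging to guests; sells alcoholic beverages → Compliance Permit required.
§7.4 closes midnight, after 5:00 PM; is located in Zone C → Daytime License not required.
§7.5 closes midnight, at/before 2:00 AM; is located in Zone C → Regulatory License required.
§7.6 is a sole proprietorship; is located in Zone C (not: is located in the designated historic district) → Sole Proprietor Certificate not required.
§7.7 sells alcoholic beverages; closes midnight, at/before 2:00 AM; is located in Zone C → Operating Registration required.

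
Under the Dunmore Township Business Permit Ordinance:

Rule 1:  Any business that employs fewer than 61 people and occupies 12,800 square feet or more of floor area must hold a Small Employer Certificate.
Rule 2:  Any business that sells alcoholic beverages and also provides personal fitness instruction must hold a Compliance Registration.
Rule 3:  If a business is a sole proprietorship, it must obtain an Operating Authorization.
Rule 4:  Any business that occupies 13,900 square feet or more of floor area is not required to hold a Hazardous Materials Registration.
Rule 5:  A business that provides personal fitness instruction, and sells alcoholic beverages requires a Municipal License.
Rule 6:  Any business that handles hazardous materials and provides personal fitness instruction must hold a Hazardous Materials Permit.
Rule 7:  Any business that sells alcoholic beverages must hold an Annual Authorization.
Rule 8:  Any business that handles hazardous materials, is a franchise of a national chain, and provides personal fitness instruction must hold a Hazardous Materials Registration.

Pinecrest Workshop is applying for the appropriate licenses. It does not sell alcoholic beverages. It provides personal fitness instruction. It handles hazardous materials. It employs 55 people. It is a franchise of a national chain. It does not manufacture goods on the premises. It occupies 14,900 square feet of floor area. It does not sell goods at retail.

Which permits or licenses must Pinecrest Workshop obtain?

Hazardous Materials Permit, Small Employer Certificate

Rule 1: employees 55 < 61; floor area 14,900 square feet ≥ 12,800 square feet → Small Employer Certificate required.
Rule 2: does not sell alcoholic beverages; provides personal fitness instruction → Compliance Registration not required.
Rule 3: is a franchise of a national chain (not: is a sole proprietorship) → Operating Authorization not required.
Rule 4: floor area 14,900 square feet ≥ 13,900 square feet → exempt from Hazardous Materials Registration.
Rule 5: provides personal fitness instruction; does not sell alcoholic beverages → Municipal License not required.
Rule 6: handles hazardous materials; provides personal fitness instruction → Hazardous Materials Permit required.
Rule 7: does not sell alcoholic beverages → Annual Authorization not required.
Rule 8: handles hazardous materials; is a franchise of a national chain; provides personal fitness instruction → Hazardous Materials Registration required.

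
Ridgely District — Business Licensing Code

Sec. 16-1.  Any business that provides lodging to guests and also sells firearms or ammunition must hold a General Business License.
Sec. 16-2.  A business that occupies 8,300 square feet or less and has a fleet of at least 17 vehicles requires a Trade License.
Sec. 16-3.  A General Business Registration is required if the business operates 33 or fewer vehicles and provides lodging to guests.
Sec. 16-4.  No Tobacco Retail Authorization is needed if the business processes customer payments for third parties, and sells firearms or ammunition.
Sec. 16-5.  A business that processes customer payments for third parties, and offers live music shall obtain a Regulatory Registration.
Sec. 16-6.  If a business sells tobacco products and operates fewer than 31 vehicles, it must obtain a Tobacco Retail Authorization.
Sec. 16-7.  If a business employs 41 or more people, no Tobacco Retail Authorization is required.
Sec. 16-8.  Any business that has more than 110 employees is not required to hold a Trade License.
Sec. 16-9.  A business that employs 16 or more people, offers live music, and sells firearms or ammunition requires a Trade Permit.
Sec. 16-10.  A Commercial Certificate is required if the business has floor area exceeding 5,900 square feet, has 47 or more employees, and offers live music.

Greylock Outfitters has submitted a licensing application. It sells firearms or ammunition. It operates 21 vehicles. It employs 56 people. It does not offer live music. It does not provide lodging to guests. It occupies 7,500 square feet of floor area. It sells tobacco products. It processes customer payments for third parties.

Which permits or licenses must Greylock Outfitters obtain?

Trade License

Sec. 16-1. does not provide lodging to guests; sells firearms or ammunition → General Business License not required.
Sec. 16-2. floor area 7,500 square feet ≤ 8,300 square feet; vehicles 21 ≥ 17 → Trade License required.
Sec. 16-3. vehicles 21 ≤ 33; does not provide lodging to guests → General Business Registration not required.
Sec. 16-4. processes customer payments for third parties; sells firearms or ammunition → exempt from Tobacco Retail Authorization.
Sec. 16-5. processes customer payments for third parties; does not offer live music → Regulatory Registration not required.
Sec. 16-6. sells tobacco products; vehicles 21 < 31 → Tobacco Retail Authorization required.
Sec. 16-7. employees 56 ≥ 41 → exempt from Tobacco Retail Authorization.
Sec. 16-8. employees 56 ≤ 110 → Trade License exemption does not apply.
Sec. 16-9. employees 56 ≥ 16; does not offer live music; sells firearms or ammunition → Trade Permit not required.
Sec. 16-10. floor area 7,500 square feet > 5,900 square feet; employees 56 ≥ 47; does not offer live music → Commercial Certificate not required.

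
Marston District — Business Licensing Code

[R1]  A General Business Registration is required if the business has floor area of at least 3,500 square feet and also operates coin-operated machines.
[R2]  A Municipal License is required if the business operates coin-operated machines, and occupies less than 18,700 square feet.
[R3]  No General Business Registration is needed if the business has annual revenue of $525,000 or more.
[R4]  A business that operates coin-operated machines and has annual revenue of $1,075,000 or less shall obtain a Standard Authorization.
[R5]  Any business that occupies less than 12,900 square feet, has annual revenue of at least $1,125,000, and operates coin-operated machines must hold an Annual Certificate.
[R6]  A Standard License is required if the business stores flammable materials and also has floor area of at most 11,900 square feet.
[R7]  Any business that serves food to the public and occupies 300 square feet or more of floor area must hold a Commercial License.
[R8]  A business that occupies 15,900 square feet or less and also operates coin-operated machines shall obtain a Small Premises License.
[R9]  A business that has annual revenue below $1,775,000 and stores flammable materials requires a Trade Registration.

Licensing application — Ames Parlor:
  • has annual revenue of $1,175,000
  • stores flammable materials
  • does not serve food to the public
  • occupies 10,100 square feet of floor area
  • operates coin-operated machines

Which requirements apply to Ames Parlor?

Annual Certificate, Municipal License, Small Premises License, Standard License, Trade Registration

[R1] floor area 10,100 square feet ≥ 3,500 square feet; operates coin-operated machines → General Business Registration required.
[R2] operates coin-operated machines; floor area 10,100 square feet < 18,700 square feet → Municipal License required.
[R3] revenue $1,175,000 ≥ $525,000 → exempt from General Business Registration.
[R4] operates coin-operated machines; revenue $1,175,000 > $1,075,000 → Standard Authorization not required.
[R5] floor area 10,100 square feet < 12,900 square feet; revenue $1,175,000 ≥ $1,125,000; operates coin-operated machines → Annual Certificate required.
[R6] stores flammable materials; floor area 10,100 square feet ≤ 11,900 square feet → Standard License required.
[R7] does not serve food to the public; floor area 10,100 square feet ≥ 300 square feet → Commercial License not required.
[R8] floor area 10,100 square feet ≤ 15,900 square feet; operates coin-operated machines → Small Premises License required.
[R9] revenue $1,175,000 < $1,775,000; stores flammable materials → Trade Registration required.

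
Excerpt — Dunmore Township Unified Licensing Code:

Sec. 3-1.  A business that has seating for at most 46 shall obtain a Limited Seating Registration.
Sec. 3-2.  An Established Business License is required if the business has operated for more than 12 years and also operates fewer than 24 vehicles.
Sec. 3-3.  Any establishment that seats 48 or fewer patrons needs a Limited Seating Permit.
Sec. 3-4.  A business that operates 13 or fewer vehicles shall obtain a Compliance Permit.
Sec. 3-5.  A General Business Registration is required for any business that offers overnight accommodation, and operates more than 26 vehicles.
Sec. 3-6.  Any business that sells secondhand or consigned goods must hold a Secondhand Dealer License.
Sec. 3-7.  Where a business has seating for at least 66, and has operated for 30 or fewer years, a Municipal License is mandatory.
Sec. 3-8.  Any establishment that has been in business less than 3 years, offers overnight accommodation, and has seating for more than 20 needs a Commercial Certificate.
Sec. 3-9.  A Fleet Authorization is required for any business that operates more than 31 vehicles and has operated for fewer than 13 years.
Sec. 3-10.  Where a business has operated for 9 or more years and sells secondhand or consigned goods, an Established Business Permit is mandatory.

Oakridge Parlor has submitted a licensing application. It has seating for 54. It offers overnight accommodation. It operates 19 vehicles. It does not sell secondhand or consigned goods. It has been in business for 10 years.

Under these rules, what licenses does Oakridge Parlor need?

None

Sec. 3-1. seating 54 > 46 → Limited Seating Registration not required.
Sec. 3-2. years in business 10 ≤ 12; vehicles 19 < 24 → Established Business License not required.
Sec. 3-3. seating 54 > 48 → Limited Seating Permit not required.
Sec. 3-4. vehicles 19 > 13 → Compliance Permit not required.
Sec. 3-5. offers overnight accommodation; vehicles 19 ≤ 26 → General Business Registration not required.
Sec. 3-6. does not sell secondhand or consigned goods → Secondhand Dealer License not required.
Sec. 3-7. seating 54 < 66; years in business 10 ≤ 30 → Municipal License not required.
Sec. 3-8. years in business 10 ≥ 3; offers overnight accommodation; seating 54 > 20 → Commercial Certificate not required.
Sec. 3-9. vehicles 19 ≤ 31; years in business 10 < 13 → Fleet Authorization not required.
Sec. 3-10. years in business 10 ≥ 9; does not sell secondhand or consigned goods → Established Business Permit not required.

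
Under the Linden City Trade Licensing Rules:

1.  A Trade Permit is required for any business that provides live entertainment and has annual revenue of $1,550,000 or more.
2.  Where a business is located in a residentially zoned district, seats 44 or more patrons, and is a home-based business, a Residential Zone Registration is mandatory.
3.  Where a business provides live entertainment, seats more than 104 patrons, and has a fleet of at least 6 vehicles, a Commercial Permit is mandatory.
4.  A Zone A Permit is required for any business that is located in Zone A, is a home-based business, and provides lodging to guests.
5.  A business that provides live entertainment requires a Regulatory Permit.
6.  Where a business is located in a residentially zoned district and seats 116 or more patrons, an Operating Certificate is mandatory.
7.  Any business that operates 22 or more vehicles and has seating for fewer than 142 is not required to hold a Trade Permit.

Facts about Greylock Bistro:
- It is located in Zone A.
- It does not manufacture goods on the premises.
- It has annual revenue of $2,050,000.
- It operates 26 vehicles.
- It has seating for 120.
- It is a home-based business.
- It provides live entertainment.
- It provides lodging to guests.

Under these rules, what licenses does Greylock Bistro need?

Commercial Permit, Regulatory Permit, Zone A Permit

1. provides live entertainment; revenue $2,050,000 ≥ $1,550,000 → Trade Permit required.
2. is located in Zone A (not: is located in a residentially zoned district); seating 120 ≥ 44; is a home-based business → Residential Zone Registration not required.
3. provides live entertainment; seating 120 > 104; vehicles 26 ≥ 6 → Commercial Permit required.
4. is located in Zone A; is a home-based business; provides lodging to guests → Zone A Permit required.
5. provides live entertainment → Regulatory Permit required.
6. is located in Zone A (not: is located in a residentially zoned district); seating 120 ≥ 116 → Operating Certificate not required.
7. vehicles 26 ≥ 22; seating 120 < 142 → exempt from Trade Permit.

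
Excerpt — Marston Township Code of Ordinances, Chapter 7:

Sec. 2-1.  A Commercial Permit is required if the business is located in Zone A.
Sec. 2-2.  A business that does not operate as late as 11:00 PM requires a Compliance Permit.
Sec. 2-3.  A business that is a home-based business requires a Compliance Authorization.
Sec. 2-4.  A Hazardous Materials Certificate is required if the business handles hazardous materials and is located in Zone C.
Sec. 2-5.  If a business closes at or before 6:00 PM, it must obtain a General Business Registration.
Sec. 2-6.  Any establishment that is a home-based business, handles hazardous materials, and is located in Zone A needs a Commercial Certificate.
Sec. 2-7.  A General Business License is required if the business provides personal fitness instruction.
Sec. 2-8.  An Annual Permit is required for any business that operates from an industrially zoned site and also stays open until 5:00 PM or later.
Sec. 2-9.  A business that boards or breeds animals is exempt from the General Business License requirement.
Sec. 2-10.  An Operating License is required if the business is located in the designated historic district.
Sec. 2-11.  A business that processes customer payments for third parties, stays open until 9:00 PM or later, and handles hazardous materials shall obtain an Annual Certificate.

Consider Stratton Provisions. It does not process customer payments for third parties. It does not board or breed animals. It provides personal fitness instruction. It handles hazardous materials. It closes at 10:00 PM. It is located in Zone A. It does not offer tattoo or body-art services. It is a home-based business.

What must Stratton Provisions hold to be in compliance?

Commercial Certificate, Commercial Permit, Compliance Authorization, Compliance Permit, General Business License

Sec. 2-1. is located in Zone A → Commercial Permit required.
Sec. 2-2. closes 10:00 PM, at/before 11:00 PM → Compliance Permit required.
Sec. 2-3. is a home-based business → Compliance Authorization required.
Sec. 2-4. handles hazardous materials; is located in Zone A (not: is located in Zone C) → Hazardous Materials Certificate not required.
Sec. 2-5. closes 10:00 PM, after 6:00 PM → General Business Registration not required.
Sec. 2-6. is a home-based business; handles hazardous materials; is located in Zone A → Commercial Certificate required.
Sec. 2-7. provides personal fitness instruction → General Business License required.
Sec. 2-8. is a home-based business (not: operates from an industrially zoned site); closes 10:00 PM, after 5:00 PM → Annual Permit not required.
Sec. 2-9. does not board or breed animals → General Business License exemption does not apply.
Sec. 2-10. is located in Zone A (not: is located in the designated historic district) → Operating License not required.
Sec. 2-11. does not process customer payments for third parties; closes 10:00 PM, after 9:00 PM; handles hazardous materials → Annual Certificate not required.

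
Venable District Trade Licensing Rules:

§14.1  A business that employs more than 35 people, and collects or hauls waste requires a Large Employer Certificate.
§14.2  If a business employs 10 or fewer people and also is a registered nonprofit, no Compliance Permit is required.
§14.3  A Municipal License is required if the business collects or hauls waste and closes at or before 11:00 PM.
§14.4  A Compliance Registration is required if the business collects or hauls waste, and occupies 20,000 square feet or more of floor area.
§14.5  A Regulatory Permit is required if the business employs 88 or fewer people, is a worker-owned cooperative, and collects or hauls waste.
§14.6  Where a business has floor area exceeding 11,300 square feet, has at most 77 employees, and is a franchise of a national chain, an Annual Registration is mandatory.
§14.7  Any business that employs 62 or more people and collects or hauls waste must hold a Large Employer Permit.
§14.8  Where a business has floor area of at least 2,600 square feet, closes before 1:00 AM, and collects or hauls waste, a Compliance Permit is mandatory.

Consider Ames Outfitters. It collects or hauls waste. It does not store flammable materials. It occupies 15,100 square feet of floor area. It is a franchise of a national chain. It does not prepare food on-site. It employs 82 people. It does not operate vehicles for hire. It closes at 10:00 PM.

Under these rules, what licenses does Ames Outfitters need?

§14.1 employees 82 > 35; collects or hauls waste → Large Employer Certificate required.
§14.2 employees 82 > 10; is a franchise of a national chain (not: is a registered nonprofit) → Compliance Permit exemption does not apply.
§14.3 collects or hauls waste; closes 10:00 PM, at/before 11:00 PM → Municipal License required.
§14.4 collects or hauls waste; floor area 15,100 square feet < 20,000 square feet → Compliance Registration not required.
§14.5 employees 82 ≤ 88; is a franchise of a national chain (not: is a worker-owned cooperative); collects or hauls waste → Regulatory Permit not required.
§14.6 floor area 15,100 square feet > 11,300 square feet; employees 82 > 77; is a franchise of a national chain → Annual Registration not required.
§14.7 employees 82 ≥ 62; collects or hauls waste → Large Employer Permit required.
§14.8 floor area 15,100 square feet ≥ 2,600 square feet; closes 10:00 PM, at/before 1:00 AM; collects or hauls waste → Compliance Permit required.

Compliance Permit, Large Employer Certificate, Large Employer Permit, Municipal License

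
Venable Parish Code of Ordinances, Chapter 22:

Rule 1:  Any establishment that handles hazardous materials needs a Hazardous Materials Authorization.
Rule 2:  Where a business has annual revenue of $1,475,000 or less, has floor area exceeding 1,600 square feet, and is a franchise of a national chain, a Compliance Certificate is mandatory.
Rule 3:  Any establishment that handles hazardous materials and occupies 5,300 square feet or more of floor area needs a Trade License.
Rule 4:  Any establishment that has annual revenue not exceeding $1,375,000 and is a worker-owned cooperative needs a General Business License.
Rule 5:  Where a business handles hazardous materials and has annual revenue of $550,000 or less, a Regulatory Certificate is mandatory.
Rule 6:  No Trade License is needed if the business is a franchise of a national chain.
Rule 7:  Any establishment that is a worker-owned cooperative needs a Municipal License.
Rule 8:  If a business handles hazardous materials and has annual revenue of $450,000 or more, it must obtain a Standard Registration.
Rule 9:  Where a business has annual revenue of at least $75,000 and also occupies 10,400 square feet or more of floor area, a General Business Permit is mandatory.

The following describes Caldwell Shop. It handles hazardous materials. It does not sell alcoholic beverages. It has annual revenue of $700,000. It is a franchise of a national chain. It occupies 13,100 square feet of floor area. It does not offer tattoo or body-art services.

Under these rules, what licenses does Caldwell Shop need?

Rule 1: handles hazardous materials → Hazardous Materials Authorization required.
Rule 2: revenue $700,000 ≤ $1,475,000; floor area 13,100 square feet > 1,600 square feet; is a franchise of a national chain → Compliance Certificate required.
Rule 3: handles hazardous materials; floor area 13,100 square feet ≥ 5,300 square feet → Trade License required.
Rule 4: revenue $700,000 ≤ $1,375,000; is a franchise of a national chain (not: is a worker-owned cooperative) → General Business License not required.
Rule 5: handles hazardous materials; revenue $700,000 > $550,000 → Regulatory Certificate not required.
Rule 6: is a franchise of a national chain → exempt from Trade License.
Rule 7: is a franchise of a national chain (not: is a worker-owned cooperative) → Municipal License not required.
Rule 8: handles hazardous materials; revenue $700,000 ≥ $450,000 → Standard Registration required.
Rule 9: revenue $700,000 ≥ $75,000; floor area 13,100 square feet ≥ 10,400 square feet → General Business Permit required.

Compliance Certificate, General Business Permit, Hazardous Materials Authorization, Standard Registration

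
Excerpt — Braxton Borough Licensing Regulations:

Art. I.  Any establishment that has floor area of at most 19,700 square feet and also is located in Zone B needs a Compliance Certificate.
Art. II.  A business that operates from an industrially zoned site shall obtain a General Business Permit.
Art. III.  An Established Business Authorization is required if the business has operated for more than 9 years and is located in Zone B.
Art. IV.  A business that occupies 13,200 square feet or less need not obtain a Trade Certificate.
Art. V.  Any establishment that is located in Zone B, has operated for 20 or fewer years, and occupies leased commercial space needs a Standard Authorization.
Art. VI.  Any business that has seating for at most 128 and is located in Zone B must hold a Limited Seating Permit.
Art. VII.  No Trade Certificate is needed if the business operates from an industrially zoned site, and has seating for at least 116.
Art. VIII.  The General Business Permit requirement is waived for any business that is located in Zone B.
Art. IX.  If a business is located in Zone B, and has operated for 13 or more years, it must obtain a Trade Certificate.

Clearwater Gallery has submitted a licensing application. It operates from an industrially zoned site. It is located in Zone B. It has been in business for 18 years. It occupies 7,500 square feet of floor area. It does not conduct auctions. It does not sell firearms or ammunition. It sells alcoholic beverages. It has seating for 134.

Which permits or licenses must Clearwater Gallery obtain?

Art. I. floor area 7,500 square feet ≤ 19,700 square feet; is located in Zone B → Compliance Certificate required.
Art. II. operates from an industrially zoned site → General Business Permit required.
Art. III. years in business 18 > 9; is located in Zone B → Established Business Authorization required.
Art. IV. floor area 7,500 square feet ≤ 13,200 square feet → exempt from Trade Certificate.
Art. V. is located in Zone B; years in business 18 ≤ 20; operates from an industrially zoned site (not: occupies leased commercial space) → Standard Authorization not required.
Art. VI. seating 134 > 128; is located in Zone B → Limited Seating Permit not required.
Art. VII. operates from an industrially zoned site; seating 134 ≥ 116 → exempt from Trade Certificate.
Art. VIII. is located in Zone B → exempt from General Business Permit.
Art. IX. is located in Zone B; years in business 18 ≥ 13 → Trade Certificate required.

Compliance Certificate, Established Business Authorization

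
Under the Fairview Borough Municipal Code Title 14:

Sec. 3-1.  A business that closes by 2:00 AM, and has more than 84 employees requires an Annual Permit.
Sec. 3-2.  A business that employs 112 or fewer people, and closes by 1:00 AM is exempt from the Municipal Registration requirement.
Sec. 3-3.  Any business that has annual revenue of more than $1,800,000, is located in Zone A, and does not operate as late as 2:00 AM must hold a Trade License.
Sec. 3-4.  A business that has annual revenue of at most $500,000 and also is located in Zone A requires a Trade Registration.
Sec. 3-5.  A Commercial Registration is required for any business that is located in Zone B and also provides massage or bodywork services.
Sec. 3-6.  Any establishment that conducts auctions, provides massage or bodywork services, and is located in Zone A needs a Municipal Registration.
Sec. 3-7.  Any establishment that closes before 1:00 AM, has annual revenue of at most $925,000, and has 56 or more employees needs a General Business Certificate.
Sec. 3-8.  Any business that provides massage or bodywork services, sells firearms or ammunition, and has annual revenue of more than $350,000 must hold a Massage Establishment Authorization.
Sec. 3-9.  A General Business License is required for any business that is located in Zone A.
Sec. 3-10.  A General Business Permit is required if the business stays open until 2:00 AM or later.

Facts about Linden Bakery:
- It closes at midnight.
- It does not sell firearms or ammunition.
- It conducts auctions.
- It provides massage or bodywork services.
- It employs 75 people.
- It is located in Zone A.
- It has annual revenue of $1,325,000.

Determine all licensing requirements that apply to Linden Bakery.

Sec. 3-1. closes midnight, at/before 2:00 AM; employees 75 ≤ 84 → Annual Permit not required.
Sec. 3-2. employees 75 ≤ 112; closes midnight, at/before 1:00 AM → exempt from Municipal Registration.
Sec. 3-3. revenue $1,325,000 ≤ $1,800,000; is located in Zone A; closes midnight, at/before 2:00 AM → Trade License not required.
Sec. 3-4. revenue $1,325,000 > $500,000; is located in Zone A → Trade Registration not required.
Sec. 3-5. is located in Zone A (not: is located in Zone B); provides massage or bodywork services → Commercial Registration not required.
Sec. 3-6. conducts auctions; provides massage or bodywork services; is located in Zone A → Municipal Registration required.
Sec. 3-7. closes midnight, at/before 1:00 AM; revenue $1,325,000 > $925,000; employees 75 ≥ 56 → General Business Certificate not required.
Sec. 3-8. provides massage or bodywork services; does not sell firearms or ammunition; revenue $1,325,000 > $350,000 → Massage Establishment Authorization not required.
Sec. 3-9. is located in Zone A → General Business License required.
Sec. 3-10. closes midnight, at/before 2:00 AM → General Business Permit not required.

General Business License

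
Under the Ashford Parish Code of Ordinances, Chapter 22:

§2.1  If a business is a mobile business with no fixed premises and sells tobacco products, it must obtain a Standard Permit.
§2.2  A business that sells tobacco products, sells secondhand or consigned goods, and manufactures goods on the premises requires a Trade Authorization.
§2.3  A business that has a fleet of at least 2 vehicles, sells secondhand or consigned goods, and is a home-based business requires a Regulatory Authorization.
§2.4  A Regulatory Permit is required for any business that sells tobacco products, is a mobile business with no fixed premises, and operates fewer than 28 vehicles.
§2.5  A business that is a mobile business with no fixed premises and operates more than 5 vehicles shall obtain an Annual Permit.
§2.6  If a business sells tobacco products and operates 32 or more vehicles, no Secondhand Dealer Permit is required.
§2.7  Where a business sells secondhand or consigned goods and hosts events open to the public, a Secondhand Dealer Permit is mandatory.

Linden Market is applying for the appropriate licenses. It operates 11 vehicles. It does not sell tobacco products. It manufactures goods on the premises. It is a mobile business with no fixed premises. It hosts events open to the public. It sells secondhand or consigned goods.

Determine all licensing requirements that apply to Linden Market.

Annual Permit, Secondhand Dealer Permit

§2.1 is a mobile business with no fixed premises; does not sell tobacco products → Standard Permit not required.
§2.2 does not sell tobacco products; sells secondhand or consigned goods; manufactures goods on the premises → Trade Authorization not required.
§2.3 vehicles 11 ≥ 2; sells secondhand or consigned goods; is a mobile business with no fixed premises (not: is a home-based business) → Regulatory Authorization not required.
§2.4 does not sell tobacco products; is a mobile business with no fixed premises; vehicles 11 < 28 → Regulatory Permit not required.
§2.5 is a mobile business with no fixed premises; vehicles 11 > 5 → Annual Permit required.
§2.6 does not sell tobacco products; vehicles 11 < 32 → Secondhand Dealer Permit exemption does not apply.
§2.7 sells secondhand or consigned goods; hosts events open to the public → Secondhand Dealer Permit required.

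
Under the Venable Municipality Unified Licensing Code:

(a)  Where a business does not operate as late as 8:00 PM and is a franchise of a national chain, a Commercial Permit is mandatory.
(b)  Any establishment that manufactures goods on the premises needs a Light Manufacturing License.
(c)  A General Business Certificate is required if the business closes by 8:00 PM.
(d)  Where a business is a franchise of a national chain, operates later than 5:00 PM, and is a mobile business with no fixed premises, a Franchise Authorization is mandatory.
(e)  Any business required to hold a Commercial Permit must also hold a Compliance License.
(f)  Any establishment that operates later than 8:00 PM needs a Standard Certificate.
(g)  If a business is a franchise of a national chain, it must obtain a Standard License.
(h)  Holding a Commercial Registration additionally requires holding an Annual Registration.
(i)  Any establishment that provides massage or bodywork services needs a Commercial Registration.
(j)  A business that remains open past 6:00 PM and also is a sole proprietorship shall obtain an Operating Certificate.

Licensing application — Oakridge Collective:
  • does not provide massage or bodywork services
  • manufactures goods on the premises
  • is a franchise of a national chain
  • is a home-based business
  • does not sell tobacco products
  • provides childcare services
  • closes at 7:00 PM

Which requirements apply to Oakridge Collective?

(a) closes 7:00 PM, at/before 8:00 PM; is a franchise of a national chain → Commercial Permit required.
(b) manufactures goods on the premises → Light Manufacturing License required.
(c) closes 7:00 PM, at/before 8:00 PM → General Business Certificate required.
(d) is a franchise of a national chain; closes 7:00 PM, after 5:00 PM; is a home-based business (not: is a mobile business with no fixed premises) → Franchise Authorization not required.
(e) Commercial Permit is required → Compliance License also required.
(f) closes 7:00 PM, at/before 8:00 PM → Standard Certificate not required.
(g) is a franchise of a national chain → Standard License required.
(h) Commercial Registration is not required → no effect.
(i) does not provide massage or bodywork services → Commercial Registration not required.
(j) closes 7:00 PM, after 6:00 PM; is a franchise of a national chain (not: is a sole proprietorship) → Operating Certificate not required.

Commercial Permit, Compliance License, General Business Certificate, Light Manufacturing License, Standard License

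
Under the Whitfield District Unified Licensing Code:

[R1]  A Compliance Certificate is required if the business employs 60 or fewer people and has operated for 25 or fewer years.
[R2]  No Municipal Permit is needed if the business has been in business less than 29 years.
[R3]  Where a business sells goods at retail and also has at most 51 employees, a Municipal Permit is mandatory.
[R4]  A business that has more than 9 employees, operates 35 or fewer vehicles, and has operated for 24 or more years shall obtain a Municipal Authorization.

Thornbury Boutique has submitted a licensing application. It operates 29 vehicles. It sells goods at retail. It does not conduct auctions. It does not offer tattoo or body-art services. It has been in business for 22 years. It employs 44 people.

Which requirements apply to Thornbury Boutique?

[R1] employees 44 ≤ 60; years in business 22 ≤ 25 → Compliance Certificate required.
[R2] years in business 22 < 29 → exempt from Municipal Permit.
[R3] sells goods at retail; employees 44 ≤ 51 → Municipal Permit required.
[R4] employees 44 > 9; vehicles 29 ≤ 35; years in business 22 < 24 → Municipal Authorization not required.

Compliance Certificate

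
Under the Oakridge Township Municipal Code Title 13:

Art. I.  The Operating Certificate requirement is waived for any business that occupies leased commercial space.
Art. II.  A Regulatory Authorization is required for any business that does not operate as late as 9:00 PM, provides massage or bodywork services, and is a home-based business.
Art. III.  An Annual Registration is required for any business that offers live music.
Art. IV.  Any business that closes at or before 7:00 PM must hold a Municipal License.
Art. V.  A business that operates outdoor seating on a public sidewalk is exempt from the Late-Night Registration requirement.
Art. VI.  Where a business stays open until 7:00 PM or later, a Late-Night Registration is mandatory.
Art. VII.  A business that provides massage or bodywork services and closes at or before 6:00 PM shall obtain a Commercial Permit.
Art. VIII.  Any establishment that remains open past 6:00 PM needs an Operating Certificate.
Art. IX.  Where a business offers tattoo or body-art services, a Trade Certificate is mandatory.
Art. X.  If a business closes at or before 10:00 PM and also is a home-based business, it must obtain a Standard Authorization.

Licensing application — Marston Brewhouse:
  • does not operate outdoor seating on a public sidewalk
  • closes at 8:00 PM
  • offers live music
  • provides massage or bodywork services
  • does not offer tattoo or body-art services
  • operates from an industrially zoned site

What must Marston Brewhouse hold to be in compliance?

Annual Registration, Late-Night Registration, Operating Certificate

Art. I. operates from an industrially zoned site (not: occupies leased commercial space) → Operating Certificate exemption does not apply.
Art. II. closes 8:00 PM, at/before 9:00 PM; provides massage or bodywork services; operates from an industrially zoned site (not: is a home-based business) → Regulatory Authorization not required.
Art. III. offers live music → Annual Registration required.
Art. IV. closes 8:00 PM, after 7:00 PM → Municipal License not required.
Art. V. does not operate outdoor seating on a public sidewalk → Late-Night Registration exemption does not apply.
Art. VI. closes 8:00 PM, after 7:00 PM → Late-Night Registration required.
Art. VII. provides massage or bodywork services; closes 8:00 PM, after 6:00 PM → Commercial Permit not required.
Art. VIII. closes 8:00 PM, after 6:00 PM → Operating Certificate required.
Art. IX. does not offer tattoo or body-art services → Trade Certificate not required.
Art. X. closes 8:00 PM, at/before 10:00 PM; operates from an industrially zoned site (not: is a home-based business) → Standard Authorization not required.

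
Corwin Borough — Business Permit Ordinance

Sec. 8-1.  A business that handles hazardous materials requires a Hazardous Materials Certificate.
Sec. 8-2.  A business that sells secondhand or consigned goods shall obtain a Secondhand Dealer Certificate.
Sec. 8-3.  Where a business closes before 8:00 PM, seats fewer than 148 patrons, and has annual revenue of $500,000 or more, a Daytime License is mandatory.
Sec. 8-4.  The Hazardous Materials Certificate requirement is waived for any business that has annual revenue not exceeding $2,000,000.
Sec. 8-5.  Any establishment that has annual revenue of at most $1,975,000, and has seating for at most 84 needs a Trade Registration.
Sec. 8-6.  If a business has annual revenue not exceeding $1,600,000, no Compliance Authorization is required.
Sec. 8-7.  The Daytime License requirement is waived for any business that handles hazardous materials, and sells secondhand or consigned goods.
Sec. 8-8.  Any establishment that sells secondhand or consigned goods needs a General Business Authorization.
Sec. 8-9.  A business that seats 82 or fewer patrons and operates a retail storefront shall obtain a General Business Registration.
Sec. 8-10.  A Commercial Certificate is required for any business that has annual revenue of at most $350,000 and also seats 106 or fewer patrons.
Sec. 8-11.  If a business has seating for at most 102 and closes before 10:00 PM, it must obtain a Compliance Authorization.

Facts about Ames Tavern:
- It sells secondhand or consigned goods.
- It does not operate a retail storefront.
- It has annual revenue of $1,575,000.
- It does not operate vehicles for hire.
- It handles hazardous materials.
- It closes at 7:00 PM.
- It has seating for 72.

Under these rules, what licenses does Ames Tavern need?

Sec. 8-1. handles hazardous materials → Hazardous Materials Certificate required.
Sec. 8-2. sells secondhand or consigned goods → Secondhand Dealer Certificate required.
Sec. 8-3. closes 7:00 PM, at/before 8:00 PM; seating 72 < 148; revenue $1,575,000 ≥ $500,000 → Daytime License required.
Sec. 8-4. revenue $1,575,000 ≤ $2,000,000 → exempt from Hazardous Materials Certificate.
Sec. 8-5. revenue $1,575,000 ≤ $1,975,000; seating 72 ≤ 84 → Trade Registration required.
Sec. 8-6. revenue $1,575,000 ≤ $1,600,000 → exempt from Compliance Authorization.
Sec. 8-7. handles hazardous materials; sells secondhand or consigned goods → exempt from Daytime License.
Sec. 8-8. sells secondhand or consigned goods → General Business Authorization required.
Sec. 8-9. seating 72 ≤ 82; does not operate a retail storefront → General Business Registration not required.
Sec. 8-10. revenue $1,575,000 > $350,000; seating 72 ≤ 106 → Commercial Certificate not required.
Sec. 8-11. seating 72 ≤ 102; closes 7:00 PM, at/before 10:00 PM → Compliance Authorization required.

General Business Authorization, Secondhand Dealer Certificate, Trade Registration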